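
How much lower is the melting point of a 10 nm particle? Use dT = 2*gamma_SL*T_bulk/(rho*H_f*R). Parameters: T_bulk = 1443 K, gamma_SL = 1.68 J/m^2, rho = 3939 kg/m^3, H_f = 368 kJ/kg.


Radius R = 10/2 = 5 nm = 5e-09 m
Convert H_f = 368 kJ/kg = 368000 J/kg
dT = 2 * gamma_SL * T_bulk / (rho * H_f * R)
dT = 2 * 1.68 * 1443 / (3939 * 368000 * 5e-09)
dT = 669.0 K

669.0


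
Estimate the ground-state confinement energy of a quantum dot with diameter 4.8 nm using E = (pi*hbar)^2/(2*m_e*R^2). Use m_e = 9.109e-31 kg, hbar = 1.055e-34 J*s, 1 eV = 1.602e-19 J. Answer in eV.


Radius R = 4.8/2 = 2.4 nm = 2.4e-09 m
E = (pi * 1.055e-34)^2 / (2 * 9.109e-31 * (2.4e-09)^2)
E(J) = 1.04684e-20
E = E(J) / 1.602e-19 = 0.0653 eV

0.0653


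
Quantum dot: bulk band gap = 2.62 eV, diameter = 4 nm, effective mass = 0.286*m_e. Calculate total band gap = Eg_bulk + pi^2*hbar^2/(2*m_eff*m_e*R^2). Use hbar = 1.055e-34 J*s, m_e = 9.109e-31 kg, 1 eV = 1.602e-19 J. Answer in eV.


Radius R = 4/2 nm = 2e-09 m
Confinement energy dE = pi^2 * hbar^2 / (2 * m_eff * m_e * R^2)
dE = pi^2 * (1.055e-34)^2 / (2 * 0.286 * 9.109e-31 * (2e-09)^2) J, divided by 1.602e-19 J/eV
dE = 0.329 eV
Total band gap = E_g(bulk) + dE = 2.62 + 0.329 = 2.949 eV

2.949


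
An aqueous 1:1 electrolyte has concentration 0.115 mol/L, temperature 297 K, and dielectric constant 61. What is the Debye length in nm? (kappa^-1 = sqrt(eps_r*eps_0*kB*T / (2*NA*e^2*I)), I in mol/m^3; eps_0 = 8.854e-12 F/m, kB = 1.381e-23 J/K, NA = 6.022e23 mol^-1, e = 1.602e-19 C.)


Ionic strength I = 0.115 * 1^2 * 1000 = 115 mol/m^3
kappa^-1 = sqrt(61 * 8.854e-12 * 1.381e-23 * 297 / (2 * 6.022e23 * (1.602e-19)^2 * 115))
kappa^-1 = 0.789 nm

0.789


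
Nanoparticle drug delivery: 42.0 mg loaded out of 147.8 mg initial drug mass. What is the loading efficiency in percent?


Drug loading efficiency = (drug loaded / drug initial) * 100
DLE = 42.0 / 147.8 * 100
DLE = 0.2842 * 100
DLE = 28.42%

28.42


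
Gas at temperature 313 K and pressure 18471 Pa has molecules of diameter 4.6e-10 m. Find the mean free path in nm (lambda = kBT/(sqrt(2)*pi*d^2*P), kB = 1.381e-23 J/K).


Mean free path: lambda = kB*T / (sqrt(2) * pi * d^2 * P)
lambda = 1.381e-23 * 313 / (sqrt(2) * pi * (4.6e-10)^2 * 18471)
lambda = 2.48924e-07 m
lambda = 248.92 nm

248.92


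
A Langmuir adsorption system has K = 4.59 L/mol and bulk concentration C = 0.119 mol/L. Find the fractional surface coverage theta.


Langmuir isotherm: theta = K*C / (1 + K*C)
K*C = 4.59 * 0.119 = 0.54621
theta = 0.54621 / (1 + 0.54621) = 0.54621 / 1.54621
theta = 0.3533

0.3533


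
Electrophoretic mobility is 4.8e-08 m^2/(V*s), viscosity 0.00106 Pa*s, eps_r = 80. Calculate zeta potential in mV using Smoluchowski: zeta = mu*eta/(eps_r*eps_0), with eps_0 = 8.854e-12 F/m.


Smoluchowski equation: zeta = mu * eta / (eps_r * eps_0)
zeta = 4.8e-08 * 0.00106 / (80 * 8.854e-12)
zeta = 0.071832 V = 71.83 mV

71.83


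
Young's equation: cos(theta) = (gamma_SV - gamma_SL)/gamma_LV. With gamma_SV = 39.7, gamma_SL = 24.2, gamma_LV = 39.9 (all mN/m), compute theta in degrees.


cos(theta) = (gamma_SV - gamma_SL) / gamma_LV
cos(theta) = (39.7 - 24.2) / 39.9
cos(theta) = 0.388471
theta = arccos(0.388471) = 67.14 degrees

67.14


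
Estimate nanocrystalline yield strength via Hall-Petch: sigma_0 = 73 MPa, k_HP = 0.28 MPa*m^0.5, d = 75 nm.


d = 75 nm = 7.5e-08 m
sqrt(d) = 0.0002738613
Hall-Petch contribution = k / sqrt(d) = 0.28 / 0.0002738613 = 1022.4 MPa
sigma = sigma_0 + k/sqrt(d) = 73 + 1022.4 = 1095.4 MPa

1095.4


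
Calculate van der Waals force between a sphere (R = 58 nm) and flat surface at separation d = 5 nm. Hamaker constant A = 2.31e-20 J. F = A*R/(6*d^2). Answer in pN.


Convert to SI: R = 58 nm = 5.8e-08 m, d = 5 nm = 5e-09 m
F = A * R / (6 * d^2)
F = 2.31e-20 * 5.8e-08 / (6 * (5e-09)^2)
F = 8.932e-12 N = 8.932 pN

8.932


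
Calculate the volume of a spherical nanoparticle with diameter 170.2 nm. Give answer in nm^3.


Radius r = 170.2/2 = 85.1 nm
Volume V = (4/3) * pi * r^3
V = (4/3) * pi * (85.1)^3
V = 2581530.67 nm^3

2581530.67


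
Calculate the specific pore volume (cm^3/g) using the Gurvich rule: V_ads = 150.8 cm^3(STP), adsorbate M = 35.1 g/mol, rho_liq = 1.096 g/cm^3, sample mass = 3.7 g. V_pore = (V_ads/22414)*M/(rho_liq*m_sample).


Moles adsorbed n = V_ads / 22414 = 150.8 / 22414 = 6.727938e-03 mol
Liquid volume V_liq = n * M / rho_liq = 6.727938e-03 * 35.1 / 1.096 = 0.21547 cm^3
Specific pore volume V_pore = V_liq / m_sample = 0.21547 / 3.7
V_pore = 0.0582 cm^3/g

0.0582


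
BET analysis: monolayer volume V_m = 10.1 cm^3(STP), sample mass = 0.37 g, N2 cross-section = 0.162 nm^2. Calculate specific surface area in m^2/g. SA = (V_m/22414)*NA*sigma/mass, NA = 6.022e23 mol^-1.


Number of moles in monolayer = V_m / 22414 = 10.1 / 22414 = 0.00045061
Number of molecules = moles * NA = 0.00045061 * 6.022e23
SA = molecules * sigma / mass
SA = (10.1 / 22414) * 6.022e23 * 0.162e-18 / 0.37
SA = 118.8 m^2/g

118.8


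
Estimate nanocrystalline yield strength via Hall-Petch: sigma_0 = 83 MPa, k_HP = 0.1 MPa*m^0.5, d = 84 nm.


d = 84 nm = 8.4e-08 m
sqrt(d) = 0.0002898275
Hall-Petch contribution = k / sqrt(d) = 0.1 / 0.0002898275 = 345.0 MPa
sigma = sigma_0 + k/sqrt(d) = 83 + 345.0 = 428.0 MPa

428.0


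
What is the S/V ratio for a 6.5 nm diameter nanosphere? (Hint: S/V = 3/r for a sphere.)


Radius r = 6.5/2 = 3.25 nm
S/V = 3 / r = 3 / 3.25
S/V = 0.9231 nm^-1

0.9231


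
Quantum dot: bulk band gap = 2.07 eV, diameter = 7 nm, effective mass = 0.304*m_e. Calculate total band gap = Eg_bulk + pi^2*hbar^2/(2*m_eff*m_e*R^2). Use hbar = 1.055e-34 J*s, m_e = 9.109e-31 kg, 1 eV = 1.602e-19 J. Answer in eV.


Radius R = 7/2 nm = 3.5e-09 m
Confinement energy dE = pi^2 * hbar^2 / (2 * m_eff * m_e * R^2)
dE = pi^2 * (1.055e-34)^2 / (2 * 0.304 * 9.109e-31 * (3.5e-09)^2) J, divided by 1.602e-19 J/eV
dE = 0.1011 eV
Total band gap = E_g(bulk) + dE = 2.07 + 0.1011 = 2.1711 eV

2.1711


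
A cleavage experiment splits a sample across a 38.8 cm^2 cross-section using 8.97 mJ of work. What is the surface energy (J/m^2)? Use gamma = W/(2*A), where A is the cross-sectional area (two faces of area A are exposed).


Convert: A = 38.8 cm^2 = 0.00388 m^2, W = 8.97 mJ = 0.00897 J
Cleaving exposes two faces of area A, so total new surface = 2*A and gamma = W / (2*A)
gamma = 0.00897 / (2 * 0.00388)
gamma = 1.156 J/m^2

1.156


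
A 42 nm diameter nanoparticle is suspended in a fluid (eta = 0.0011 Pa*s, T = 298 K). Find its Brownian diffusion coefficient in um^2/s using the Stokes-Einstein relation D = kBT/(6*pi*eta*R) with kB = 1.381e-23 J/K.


Radius R = 42/2 = 21 nm = 2.1e-08 m
D = kB*T / (6*pi*eta*R)
D = 1.381e-23 * 298 / (6 * pi * 0.0011 * 2.1e-08)
D = 9.45142e-12 m^2/s = 9.451 um^2/s

9.451


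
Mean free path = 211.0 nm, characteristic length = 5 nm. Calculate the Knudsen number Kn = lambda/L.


Knudsen number Kn = lambda / L
Kn = 211.0 / 5
Kn = 42.2

42.2


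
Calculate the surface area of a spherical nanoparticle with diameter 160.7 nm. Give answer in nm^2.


Radius r = 160.7/2 = 80.35 nm
Surface area SA = 4 * pi * r^2
SA = 4 * pi * (80.35)^2
SA = 81130.03 nm^2

81130.03


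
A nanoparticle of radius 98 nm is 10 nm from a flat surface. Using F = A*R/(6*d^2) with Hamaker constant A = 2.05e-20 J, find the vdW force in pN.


Convert to SI: R = 98 nm = 9.8e-08 m, d = 10 nm = 1e-08 m
F = A * R / (6 * d^2)
F = 2.05e-20 * 9.8e-08 / (6 * (1e-08)^2)
F = 3.34833e-12 N = 3.348 pN

3.348


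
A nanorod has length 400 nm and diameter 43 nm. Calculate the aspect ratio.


Aspect ratio AR = length / diameter
AR = 400 / 43
AR = 9.3

9.3


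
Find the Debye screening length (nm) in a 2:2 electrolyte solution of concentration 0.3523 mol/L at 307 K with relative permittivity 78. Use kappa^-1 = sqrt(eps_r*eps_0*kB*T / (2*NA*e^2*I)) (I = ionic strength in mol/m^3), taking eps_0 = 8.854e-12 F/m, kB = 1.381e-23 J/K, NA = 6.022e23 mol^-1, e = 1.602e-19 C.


Ionic strength I = 0.3523 * 2^2 * 1000 = 1409.2 mol/m^3
kappa^-1 = sqrt(78 * 8.854e-12 * 1.381e-23 * 307 / (2 * 6.022e23 * (1.602e-19)^2 * 1409.2))
kappa^-1 = 0.259 nm

0.259


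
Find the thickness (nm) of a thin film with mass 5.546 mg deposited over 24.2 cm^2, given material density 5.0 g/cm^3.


Convert: m = 5.546 mg = 5.5460e-06 kg, A = 24.2 cm^2 = 2.4200e-03 m^2, rho = 5.0 g/cm^3 = 5000 kg/m^3
t = m / (A * rho)
t = 5.5460e-06 / (2.4200e-03 * 5000)
t = 4.5835e-07 m = 458.3 nm

458.3


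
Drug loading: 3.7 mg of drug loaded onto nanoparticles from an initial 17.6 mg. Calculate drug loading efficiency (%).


Drug loading efficiency = (drug loaded / drug initial) * 100
DLE = 3.7 / 17.6 * 100
DLE = 0.2102 * 100
DLE = 21.02%

21.02


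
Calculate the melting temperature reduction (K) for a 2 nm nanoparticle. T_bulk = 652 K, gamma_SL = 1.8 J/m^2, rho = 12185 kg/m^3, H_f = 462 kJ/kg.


Radius R = 2/2 = 1 nm = 1e-09 m
Convert H_f = 462 kJ/kg = 462000 J/kg
dT = 2 * gamma_SL * T_bulk / (rho * H_f * R)
dT = 2 * 1.8 * 652 / (12185 * 462000 * 1e-09)
dT = 416.9 K

416.9


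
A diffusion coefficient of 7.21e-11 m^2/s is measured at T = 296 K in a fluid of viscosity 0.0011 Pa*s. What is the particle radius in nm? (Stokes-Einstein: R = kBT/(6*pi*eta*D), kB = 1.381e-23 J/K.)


Stokes-Einstein: R = kB*T / (6*pi*eta*D)
R = 1.381e-23 * 296 / (6 * pi * 0.0011 * 7.21e-11)
R = 2.73436e-09 m = 2.73 nm

2.73


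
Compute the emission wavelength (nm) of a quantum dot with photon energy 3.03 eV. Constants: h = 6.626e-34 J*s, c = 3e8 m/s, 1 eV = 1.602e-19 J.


Convert energy: E = 3.03 eV = 3.03 * 1.602e-19 = 4.85406e-19 J
lambda = h*c / E = 6.626e-34 * 3e8 / 4.85406e-19
lambda = 4.09513e-07 m = 409.5 nm

409.5


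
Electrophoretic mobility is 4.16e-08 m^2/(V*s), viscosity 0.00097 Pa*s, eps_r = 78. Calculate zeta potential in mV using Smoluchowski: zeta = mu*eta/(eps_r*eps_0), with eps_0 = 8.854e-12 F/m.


Smoluchowski equation: zeta = mu * eta / (eps_r * eps_0)
zeta = 4.16e-08 * 0.00097 / (78 * 8.854e-12)
zeta = 0.058429 V = 58.43 mV

58.43


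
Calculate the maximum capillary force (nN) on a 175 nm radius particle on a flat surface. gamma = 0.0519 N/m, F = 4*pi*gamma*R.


Convert radius: R = 175 nm = 1.75e-07 m
F = 4 * pi * gamma * R
F = 4 * pi * 0.0519 * 1.75e-07
F = 1.14134e-07 N = 114.1341 nN

114.1341


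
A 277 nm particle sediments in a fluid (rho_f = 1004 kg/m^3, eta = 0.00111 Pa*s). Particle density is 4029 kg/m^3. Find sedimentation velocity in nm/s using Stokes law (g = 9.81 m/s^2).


Radius R = 277/2 nm = 1.385e-07 m
Density difference = 4029 - 1004 = 3025 kg/m^3
v = 2 * R^2 * (rho_p - rho_f) * g / (9 * eta)
v = 2 * (1.385e-07)^2 * 3025 * 9.81 / (9 * 0.00111)
v = 1.13962e-07 m/s = 113.9616 nm/s

113.9616


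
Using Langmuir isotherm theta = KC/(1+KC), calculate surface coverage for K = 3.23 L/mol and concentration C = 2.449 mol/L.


Langmuir isotherm: theta = K*C / (1 + K*C)
K*C = 3.23 * 2.449 = 7.91027
theta = 7.91027 / (1 + 7.91027) = 7.91027 / 8.91027
theta = 0.8878

0.8878


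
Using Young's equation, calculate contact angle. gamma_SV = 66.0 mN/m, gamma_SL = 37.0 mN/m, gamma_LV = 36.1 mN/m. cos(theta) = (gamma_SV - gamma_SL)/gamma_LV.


cos(theta) = (gamma_SV - gamma_SL) / gamma_LV
cos(theta) = (66.0 - 37.0) / 36.1
cos(theta) = 0.803324
theta = arccos(0.803324) = 36.55 degrees

36.55


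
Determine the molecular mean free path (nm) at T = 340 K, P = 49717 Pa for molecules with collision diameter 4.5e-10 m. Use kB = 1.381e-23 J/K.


Mean free path: lambda = kB*T / (sqrt(2) * pi * d^2 * P)
lambda = 1.381e-23 * 340 / (sqrt(2) * pi * (4.5e-10)^2 * 49717)
lambda = 1.04973e-07 m
lambda = 104.97 nm

104.97


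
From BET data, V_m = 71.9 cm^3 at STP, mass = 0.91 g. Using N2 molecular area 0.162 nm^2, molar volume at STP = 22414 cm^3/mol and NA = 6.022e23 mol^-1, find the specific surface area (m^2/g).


Number of moles in monolayer = V_m / 22414 = 71.9 / 22414 = 0.00320782
Number of molecules = moles * NA = 0.00320782 * 6.022e23
SA = molecules * sigma / mass
SA = (71.9 / 22414) * 6.022e23 * 0.162e-18 / 0.91
SA = 343.9 m^2/g

343.9


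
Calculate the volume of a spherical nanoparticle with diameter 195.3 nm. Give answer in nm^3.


Radius r = 195.3/2 = 97.65 nm
Volume V = (4/3) * pi * r^3
V = (4/3) * pi * (97.65)^3
V = 3900365.91 nm^3

3900365.91


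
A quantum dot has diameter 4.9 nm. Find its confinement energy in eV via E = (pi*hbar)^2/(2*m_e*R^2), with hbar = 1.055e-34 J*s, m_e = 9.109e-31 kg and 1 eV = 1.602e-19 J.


Radius R = 4.9/2 = 2.45 nm = 2.45e-09 m
E = (pi * 1.055e-34)^2 / (2 * 9.109e-31 * (2.45e-09)^2)
E(J) = 1.00455e-20
E = E(J) / 1.602e-19 = 0.0627 eV

0.0627


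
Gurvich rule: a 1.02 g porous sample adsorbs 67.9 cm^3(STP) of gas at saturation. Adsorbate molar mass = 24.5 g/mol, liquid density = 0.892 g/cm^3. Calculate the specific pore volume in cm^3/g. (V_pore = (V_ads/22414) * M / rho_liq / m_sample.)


Moles adsorbed n = V_ads / 22414 = 67.9 / 22414 = 3.029357e-03 mol
Liquid volume V_liq = n * M / rho_liq = 3.029357e-03 * 24.5 / 0.892 = 0.08321 cm^3
Specific pore volume V_pore = V_liq / m_sample = 0.08321 / 1.02
V_pore = 0.0816 cm^3/g

0.0816


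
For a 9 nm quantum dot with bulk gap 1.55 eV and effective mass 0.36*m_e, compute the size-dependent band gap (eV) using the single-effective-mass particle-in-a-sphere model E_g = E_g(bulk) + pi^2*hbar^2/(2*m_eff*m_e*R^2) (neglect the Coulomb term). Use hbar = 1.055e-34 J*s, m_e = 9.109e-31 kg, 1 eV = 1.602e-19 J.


Radius R = 9/2 nm = 4.5e-09 m
Confinement energy dE = pi^2 * hbar^2 / (2 * m_eff * m_e * R^2)
dE = pi^2 * (1.055e-34)^2 / (2 * 0.36 * 9.109e-31 * (4.5e-09)^2) J, divided by 1.602e-19 J/eV
dE = 0.0516 eV
Total band gap = E_g(bulk) + dE = 1.55 + 0.0516 = 1.6016 eV

1.6016


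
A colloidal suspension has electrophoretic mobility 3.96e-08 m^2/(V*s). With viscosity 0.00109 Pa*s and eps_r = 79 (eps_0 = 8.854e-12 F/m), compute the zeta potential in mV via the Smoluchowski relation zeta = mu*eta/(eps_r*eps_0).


Smoluchowski equation: zeta = mu * eta / (eps_r * eps_0)
zeta = 3.96e-08 * 0.00109 / (79 * 8.854e-12)
zeta = 0.06171 V = 61.71 mV

61.71


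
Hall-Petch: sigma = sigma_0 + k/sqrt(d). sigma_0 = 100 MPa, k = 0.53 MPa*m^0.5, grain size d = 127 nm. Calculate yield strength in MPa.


d = 127 nm = 1.27e-07 m
sqrt(d) = 0.0003563706
Hall-Petch contribution = k / sqrt(d) = 0.53 / 0.0003563706 = 1487.2 MPa
sigma = sigma_0 + k/sqrt(d) = 100 + 1487.2 = 1587.2 MPa

1587.2


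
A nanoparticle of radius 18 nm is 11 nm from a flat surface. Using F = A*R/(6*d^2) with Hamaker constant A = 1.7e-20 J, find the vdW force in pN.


Convert to SI: R = 18 nm = 1.8e-08 m, d = 11 nm = 1.1e-08 m
F = A * R / (6 * d^2)
F = 1.7e-20 * 1.8e-08 / (6 * (1.1e-08)^2)
F = 4.21488e-13 N = 0.421 pN

0.421


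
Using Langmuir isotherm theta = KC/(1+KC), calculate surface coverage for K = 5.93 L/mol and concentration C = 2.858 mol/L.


Langmuir isotherm: theta = K*C / (1 + K*C)
K*C = 5.93 * 2.858 = 16.94794
theta = 16.94794 / (1 + 16.94794) = 16.94794 / 17.94794
theta = 0.9443

0.9443


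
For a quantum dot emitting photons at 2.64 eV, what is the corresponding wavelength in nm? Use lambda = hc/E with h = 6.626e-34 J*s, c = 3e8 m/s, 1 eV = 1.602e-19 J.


Convert energy: E = 2.64 eV = 2.64 * 1.602e-19 = 4.22928e-19 J
lambda = h*c / E = 6.626e-34 * 3e8 / 4.22928e-19
lambda = 4.70009e-07 m = 470.0 nm

470.0


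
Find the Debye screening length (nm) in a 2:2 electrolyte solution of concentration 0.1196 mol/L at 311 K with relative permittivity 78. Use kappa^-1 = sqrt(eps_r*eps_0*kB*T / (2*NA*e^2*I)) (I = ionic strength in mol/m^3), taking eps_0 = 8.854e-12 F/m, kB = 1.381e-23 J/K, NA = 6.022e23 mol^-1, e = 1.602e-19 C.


Ionic strength I = 0.1196 * 2^2 * 1000 = 478.4 mol/m^3
kappa^-1 = sqrt(78 * 8.854e-12 * 1.381e-23 * 311 / (2 * 6.022e23 * (1.602e-19)^2 * 478.4))
kappa^-1 = 0.448 nm

0.448


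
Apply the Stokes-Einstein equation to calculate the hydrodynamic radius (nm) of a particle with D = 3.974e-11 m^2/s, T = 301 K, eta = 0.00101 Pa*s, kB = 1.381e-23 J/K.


Stokes-Einstein: R = kB*T / (6*pi*eta*D)
R = 1.381e-23 * 301 / (6 * pi * 0.00101 * 3.974e-11)
R = 5.49427e-09 m = 5.49 nm

5.49


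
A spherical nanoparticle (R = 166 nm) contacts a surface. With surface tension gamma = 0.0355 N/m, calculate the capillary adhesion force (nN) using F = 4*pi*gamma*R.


Convert radius: R = 166 nm = 1.66e-07 m
F = 4 * pi * gamma * R
F = 4 * pi * 0.0355 * 1.66e-07
F = 7.40536e-08 N = 74.0536 nN

74.0536


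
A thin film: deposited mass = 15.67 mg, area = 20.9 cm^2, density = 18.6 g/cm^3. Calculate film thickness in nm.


Convert: m = 15.67 mg = 1.5670e-05 kg, A = 20.9 cm^2 = 2.0900e-03 m^2, rho = 18.6 g/cm^3 = 18600 kg/m^3
t = m / (A * rho)
t = 1.5670e-05 / (2.0900e-03 * 18600)
t = 4.0310e-07 m = 403.1 nm

403.1


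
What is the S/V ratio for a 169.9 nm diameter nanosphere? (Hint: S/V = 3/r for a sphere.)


Radius r = 169.9/2 = 84.95 nm
S/V = 3 / r = 3 / 84.95
S/V = 0.0353 nm^-1

0.0353


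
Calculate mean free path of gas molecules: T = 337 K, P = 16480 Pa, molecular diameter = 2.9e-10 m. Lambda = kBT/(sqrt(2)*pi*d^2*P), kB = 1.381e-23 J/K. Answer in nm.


Mean free path: lambda = kB*T / (sqrt(2) * pi * d^2 * P)
lambda = 1.381e-23 * 337 / (sqrt(2) * pi * (2.9e-10)^2 * 16480)
lambda = 7.55798e-07 m
lambda = 755.8 nm

755.8


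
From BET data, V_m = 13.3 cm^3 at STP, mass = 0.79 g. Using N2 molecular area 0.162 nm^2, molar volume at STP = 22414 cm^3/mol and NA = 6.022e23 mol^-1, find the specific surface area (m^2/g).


Number of moles in monolayer = V_m / 22414 = 13.3 / 22414 = 0.00059338
Number of molecules = moles * NA = 0.00059338 * 6.022e23
SA = molecules * sigma / mass
SA = (13.3 / 22414) * 6.022e23 * 0.162e-18 / 0.79
SA = 73.3 m^2/g

73.3


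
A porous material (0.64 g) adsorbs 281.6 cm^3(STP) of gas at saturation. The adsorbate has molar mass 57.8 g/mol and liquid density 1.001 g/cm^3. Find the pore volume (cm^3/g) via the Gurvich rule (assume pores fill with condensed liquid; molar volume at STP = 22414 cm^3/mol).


Moles adsorbed n = V_ads / 22414 = 281.6 / 22414 = 1.256358e-02 mol
Liquid volume V_liq = n * M / rho_liq = 1.256358e-02 * 57.8 / 1.001 = 0.72545 cm^3
Specific pore volume V_pore = V_liq / m_sample = 0.72545 / 0.64
V_pore = 1.1335 cm^3/g

1.1335


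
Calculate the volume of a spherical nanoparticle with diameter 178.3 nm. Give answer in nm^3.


Radius r = 178.3/2 = 89.15 nm
Volume V = (4/3) * pi * r^3
V = (4/3) * pi * (89.15)^3
V = 2967923.15 nm^3

2967923.15


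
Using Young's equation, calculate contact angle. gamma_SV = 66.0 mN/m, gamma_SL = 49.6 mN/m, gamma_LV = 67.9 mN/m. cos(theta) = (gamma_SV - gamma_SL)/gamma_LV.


cos(theta) = (gamma_SV - gamma_SL) / gamma_LV
cos(theta) = (66.0 - 49.6) / 67.9
cos(theta) = 0.241532
theta = arccos(0.241532) = 76.02 degrees

76.02


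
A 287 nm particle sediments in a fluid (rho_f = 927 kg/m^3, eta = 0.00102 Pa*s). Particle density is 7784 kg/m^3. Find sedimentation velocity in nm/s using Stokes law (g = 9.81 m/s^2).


Radius R = 287/2 nm = 1.435e-07 m
Density difference = 7784 - 927 = 6857 kg/m^3
v = 2 * R^2 * (rho_p - rho_f) * g / (9 * eta)
v = 2 * (1.435e-07)^2 * 6857 * 9.81 / (9 * 0.00102)
v = 3.01783e-07 m/s = 301.7827 nm/s

301.7827


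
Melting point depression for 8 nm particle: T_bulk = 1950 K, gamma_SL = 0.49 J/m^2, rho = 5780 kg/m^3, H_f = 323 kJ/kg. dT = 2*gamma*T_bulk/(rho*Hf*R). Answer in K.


Radius R = 8/2 = 4 nm = 4e-09 m
Convert H_f = 323 kJ/kg = 323000 J/kg
dT = 2 * gamma_SL * T_bulk / (rho * H_f * R)
dT = 2 * 0.49 * 1950 / (5780 * 323000 * 4e-09)
dT = 255.9 K

255.9


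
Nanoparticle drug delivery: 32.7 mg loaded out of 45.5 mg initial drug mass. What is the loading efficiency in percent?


Drug loading efficiency = (drug loaded / drug initial) * 100
DLE = 32.7 / 45.5 * 100
DLE = 0.7187 * 100
DLE = 71.87%

71.87


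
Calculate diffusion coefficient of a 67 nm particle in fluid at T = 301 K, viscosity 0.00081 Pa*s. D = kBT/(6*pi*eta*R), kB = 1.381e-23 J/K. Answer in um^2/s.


Radius R = 67/2 = 33.5 nm = 3.35e-08 m
D = kB*T / (6*pi*eta*R)
D = 1.381e-23 * 301 / (6 * pi * 0.00081 * 3.35e-08)
D = 8.12698e-12 m^2/s = 8.127 um^2/s

8.127


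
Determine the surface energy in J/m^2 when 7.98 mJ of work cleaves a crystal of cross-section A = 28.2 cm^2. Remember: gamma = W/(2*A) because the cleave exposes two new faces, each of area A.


Convert: A = 28.2 cm^2 = 0.00282 m^2, W = 7.98 mJ = 0.00798 J
Cleaving exposes two faces of area A, so total new surface = 2*A and gamma = W / (2*A)
gamma = 0.00798 / (2 * 0.00282)
gamma = 1.415 J/m^2

1.415


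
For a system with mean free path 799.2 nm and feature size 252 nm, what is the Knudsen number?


Knudsen number Kn = lambda / L
Kn = 799.2 / 252
Kn = 3.1714

3.1714


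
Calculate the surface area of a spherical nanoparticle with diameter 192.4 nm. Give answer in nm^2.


Radius r = 192.4/2 = 96.2 nm
Surface area SA = 4 * pi * r^2
SA = 4 * pi * (96.2)^2
SA = 116294.72 nm^2

116294.72


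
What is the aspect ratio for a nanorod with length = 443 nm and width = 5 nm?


Aspect ratio AR = length / diameter
AR = 443 / 5
AR = 88.6

88.6


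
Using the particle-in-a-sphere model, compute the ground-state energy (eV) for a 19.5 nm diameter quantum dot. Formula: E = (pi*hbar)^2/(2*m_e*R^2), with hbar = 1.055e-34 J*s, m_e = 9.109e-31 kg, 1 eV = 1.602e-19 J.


Radius R = 19.5/2 = 9.75 nm = 9.75e-09 m
E = (pi * 1.055e-34)^2 / (2 * 9.109e-31 * (9.75e-09)^2)
E(J) = 6.343e-22
E = E(J) / 1.602e-19 = 0.004 eV

0.004


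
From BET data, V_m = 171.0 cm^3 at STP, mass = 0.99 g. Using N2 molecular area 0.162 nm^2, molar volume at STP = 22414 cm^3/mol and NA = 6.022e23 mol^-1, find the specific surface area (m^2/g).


Number of moles in monolayer = V_m / 22414 = 171.0 / 22414 = 0.00762916
Number of molecules = moles * NA = 0.00762916 * 6.022e23
SA = molecules * sigma / mass
SA = (171.0 / 22414) * 6.022e23 * 0.162e-18 / 0.99
SA = 751.8 m^2/g

751.8


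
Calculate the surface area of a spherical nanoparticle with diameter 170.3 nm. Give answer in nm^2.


Radius r = 170.3/2 = 85.15 nm
Surface area SA = 4 * pi * r^2
SA = 4 * pi * (85.15)^2
SA = 91112.75 nm^2

91112.75


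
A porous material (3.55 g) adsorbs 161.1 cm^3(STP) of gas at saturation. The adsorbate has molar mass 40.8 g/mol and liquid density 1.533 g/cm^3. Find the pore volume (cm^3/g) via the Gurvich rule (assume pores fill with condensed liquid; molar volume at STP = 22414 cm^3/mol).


Moles adsorbed n = V_ads / 22414 = 161.1 / 22414 = 7.187472e-03 mol
Liquid volume V_liq = n * M / rho_liq = 7.187472e-03 * 40.8 / 1.533 = 0.19129 cm^3
Specific pore volume V_pore = V_liq / m_sample = 0.19129 / 3.55
V_pore = 0.0539 cm^3/g

0.0539


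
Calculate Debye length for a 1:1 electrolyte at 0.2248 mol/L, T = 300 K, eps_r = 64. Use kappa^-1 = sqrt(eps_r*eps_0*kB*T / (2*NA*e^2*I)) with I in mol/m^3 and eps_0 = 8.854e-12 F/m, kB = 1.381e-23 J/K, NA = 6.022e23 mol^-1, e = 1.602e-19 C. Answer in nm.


Ionic strength I = 0.2248 * 1^2 * 1000 = 224.8 mol/m^3
kappa^-1 = sqrt(64 * 8.854e-12 * 1.381e-23 * 300 / (2 * 6.022e23 * (1.602e-19)^2 * 224.8))
kappa^-1 = 0.581 nm

0.581


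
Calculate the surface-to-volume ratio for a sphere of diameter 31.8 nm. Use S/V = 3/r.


Radius r = 31.8/2 = 15.9 nm
S/V = 3 / r = 3 / 15.9
S/V = 0.1887 nm^-1

0.1887


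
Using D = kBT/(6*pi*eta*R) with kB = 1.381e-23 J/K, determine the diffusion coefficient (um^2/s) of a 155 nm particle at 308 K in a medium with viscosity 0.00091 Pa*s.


Radius R = 155/2 = 77.5 nm = 7.75e-08 m
D = kB*T / (6*pi*eta*R)
D = 1.381e-23 * 308 / (6 * pi * 0.00091 * 7.75e-08)
D = 3.19963e-12 m^2/s = 3.2 um^2/s

3.2


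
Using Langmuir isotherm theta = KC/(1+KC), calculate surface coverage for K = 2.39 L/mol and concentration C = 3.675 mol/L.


Langmuir isotherm: theta = K*C / (1 + K*C)
K*C = 2.39 * 3.675 = 8.78325
theta = 8.78325 / (1 + 8.78325) = 8.78325 / 9.78325
theta = 0.8978

0.8978


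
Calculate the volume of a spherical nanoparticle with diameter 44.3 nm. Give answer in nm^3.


Radius r = 44.3/2 = 22.15 nm
Volume V = (4/3) * pi * r^3
V = (4/3) * pi * (22.15)^3
V = 45520.79 nm^3

45520.79


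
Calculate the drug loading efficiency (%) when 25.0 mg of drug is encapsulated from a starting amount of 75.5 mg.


Drug loading efficiency = (drug loaded / drug initial) * 100
DLE = 25.0 / 75.5 * 100
DLE = 0.3311 * 100
DLE = 33.11%

33.11


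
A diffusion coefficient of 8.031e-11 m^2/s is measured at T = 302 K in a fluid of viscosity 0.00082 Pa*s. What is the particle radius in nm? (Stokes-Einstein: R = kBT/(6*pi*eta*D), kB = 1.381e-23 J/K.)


Stokes-Einstein: R = kB*T / (6*pi*eta*D)
R = 1.381e-23 * 302 / (6 * pi * 0.00082 * 8.031e-11)
R = 3.35982e-09 m = 3.36 nm

3.36


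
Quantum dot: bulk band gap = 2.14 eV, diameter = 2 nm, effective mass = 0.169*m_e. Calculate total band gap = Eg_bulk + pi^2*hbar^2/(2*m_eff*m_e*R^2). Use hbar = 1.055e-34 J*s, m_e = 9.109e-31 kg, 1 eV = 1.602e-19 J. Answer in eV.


Radius R = 2/2 nm = 1e-09 m
Confinement energy dE = pi^2 * hbar^2 / (2 * m_eff * m_e * R^2)
dE = pi^2 * (1.055e-34)^2 / (2 * 0.169 * 9.109e-31 * (1e-09)^2) J, divided by 1.602e-19 J/eV
dE = 2.2272 eV
Total band gap = E_g(bulk) + dE = 2.14 + 2.2272 = 4.3672 eV

4.3672


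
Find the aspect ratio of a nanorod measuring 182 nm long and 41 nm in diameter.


Aspect ratio AR = length / diameter
AR = 182 / 41
AR = 4.44

4.44


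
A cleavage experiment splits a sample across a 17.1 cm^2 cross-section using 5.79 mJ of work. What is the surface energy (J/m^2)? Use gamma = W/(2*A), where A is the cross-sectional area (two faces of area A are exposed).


Convert: A = 17.1 cm^2 = 0.00171 m^2, W = 5.79 mJ = 0.00579 J
Cleaving exposes two faces of area A, so total new surface = 2*A and gamma = W / (2*A)
gamma = 0.00579 / (2 * 0.00171)
gamma = 1.693 J/m^2

1.693


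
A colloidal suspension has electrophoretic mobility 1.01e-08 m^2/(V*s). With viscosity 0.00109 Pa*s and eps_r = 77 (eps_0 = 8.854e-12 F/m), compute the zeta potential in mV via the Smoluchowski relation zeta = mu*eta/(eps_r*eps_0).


Smoluchowski equation: zeta = mu * eta / (eps_r * eps_0)
zeta = 1.01e-08 * 0.00109 / (77 * 8.854e-12)
zeta = 0.016148 V = 16.15 mV

16.15


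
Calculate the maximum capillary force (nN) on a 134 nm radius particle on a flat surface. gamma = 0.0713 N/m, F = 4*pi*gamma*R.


Convert radius: R = 134 nm = 1.34e-07 m
F = 4 * pi * gamma * R
F = 4 * pi * 0.0713 * 1.34e-07
F = 1.20062e-07 N = 120.0616 nN

120.0616


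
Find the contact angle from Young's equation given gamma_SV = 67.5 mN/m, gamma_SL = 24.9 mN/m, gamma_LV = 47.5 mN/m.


cos(theta) = (gamma_SV - gamma_SL) / gamma_LV
cos(theta) = (67.5 - 24.9) / 47.5
cos(theta) = 0.896842
theta = arccos(0.896842) = 26.25 degrees

26.25


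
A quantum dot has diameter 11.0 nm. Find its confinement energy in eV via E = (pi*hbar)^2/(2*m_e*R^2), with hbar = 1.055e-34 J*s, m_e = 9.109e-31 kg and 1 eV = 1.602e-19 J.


Radius R = 11.0/2 = 5.5 nm = 5.5e-09 m
E = (pi * 1.055e-34)^2 / (2 * 9.109e-31 * (5.5e-09)^2)
E(J) = 1.99333e-21
E = E(J) / 1.602e-19 = 0.0124 eV

0.0124


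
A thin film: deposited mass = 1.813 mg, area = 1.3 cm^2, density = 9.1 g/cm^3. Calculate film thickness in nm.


Convert: m = 1.813 mg = 1.8130e-06 kg, A = 1.3 cm^2 = 1.3000e-04 m^2, rho = 9.1 g/cm^3 = 9100 kg/m^3
t = m / (A * rho)
t = 1.8130e-06 / (1.3000e-04 * 9100)
t = 1.5325e-06 m = 1532.5 nm

1532.5


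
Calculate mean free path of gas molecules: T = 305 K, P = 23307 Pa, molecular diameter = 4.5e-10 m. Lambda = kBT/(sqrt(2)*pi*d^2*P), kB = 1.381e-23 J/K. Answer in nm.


Mean free path: lambda = kB*T / (sqrt(2) * pi * d^2 * P)
lambda = 1.381e-23 * 305 / (sqrt(2) * pi * (4.5e-10)^2 * 23307)
lambda = 2.00871e-07 m
lambda = 200.87 nm

200.87


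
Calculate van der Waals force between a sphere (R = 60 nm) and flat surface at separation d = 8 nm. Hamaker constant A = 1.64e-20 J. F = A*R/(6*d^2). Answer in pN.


Convert to SI: R = 60 nm = 6e-08 m, d = 8 nm = 8e-09 m
F = A * R / (6 * d^2)
F = 1.64e-20 * 6e-08 / (6 * (8e-09)^2)
F = 2.5625e-12 N = 2.562 pN

2.562


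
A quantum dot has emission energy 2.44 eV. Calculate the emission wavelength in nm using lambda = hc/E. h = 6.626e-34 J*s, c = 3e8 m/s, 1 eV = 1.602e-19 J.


Convert energy: E = 2.44 eV = 2.44 * 1.602e-19 = 3.90888e-19 J
lambda = h*c / E = 6.626e-34 * 3e8 / 3.90888e-19
lambda = 5.08534e-07 m = 508.5 nm

508.5


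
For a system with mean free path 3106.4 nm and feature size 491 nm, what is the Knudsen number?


Knudsen number Kn = lambda / L
Kn = 3106.4 / 491
Kn = 6.3267

6.3267


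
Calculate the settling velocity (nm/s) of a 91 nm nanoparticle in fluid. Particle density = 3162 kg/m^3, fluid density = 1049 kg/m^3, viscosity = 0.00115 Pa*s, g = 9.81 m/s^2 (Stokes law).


Radius R = 91/2 nm = 4.55e-08 m
Density difference = 3162 - 1049 = 2113 kg/m^3
v = 2 * R^2 * (rho_p - rho_f) * g / (9 * eta)
v = 2 * (4.55e-08)^2 * 2113 * 9.81 / (9 * 0.00115)
v = 8.29241e-09 m/s = 8.2924 nm/s

8.2924


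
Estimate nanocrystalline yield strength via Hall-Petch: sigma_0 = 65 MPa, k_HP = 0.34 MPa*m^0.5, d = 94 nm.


d = 94 nm = 9.4e-08 m
sqrt(d) = 0.0003065942
Hall-Petch contribution = k / sqrt(d) = 0.34 / 0.0003065942 = 1109.0 MPa
sigma = sigma_0 + k/sqrt(d) = 65 + 1109.0 = 1174.0 MPa

1174.0


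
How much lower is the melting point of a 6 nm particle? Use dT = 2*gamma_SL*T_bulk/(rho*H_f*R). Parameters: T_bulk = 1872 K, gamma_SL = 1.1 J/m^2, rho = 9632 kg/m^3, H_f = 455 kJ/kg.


Radius R = 6/2 = 3 nm = 3e-09 m
Convert H_f = 455 kJ/kg = 455000 J/kg
dT = 2 * gamma_SL * T_bulk / (rho * H_f * R)
dT = 2 * 1.1 * 1872 / (9632 * 455000 * 3e-09)
dT = 313.2 K

313.2


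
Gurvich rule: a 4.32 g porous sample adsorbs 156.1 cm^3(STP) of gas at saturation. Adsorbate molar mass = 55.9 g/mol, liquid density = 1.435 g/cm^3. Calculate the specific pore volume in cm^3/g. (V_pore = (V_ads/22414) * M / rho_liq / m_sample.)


Moles adsorbed n = V_ads / 22414 = 156.1 / 22414 = 6.964397e-03 mol
Liquid volume V_liq = n * M / rho_liq = 6.964397e-03 * 55.9 / 1.435 = 0.27130 cm^3
Specific pore volume V_pore = V_liq / m_sample = 0.27130 / 4.32
V_pore = 0.0628 cm^3/g

0.0628


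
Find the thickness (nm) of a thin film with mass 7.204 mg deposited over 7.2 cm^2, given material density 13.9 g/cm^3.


Convert: m = 7.204 mg = 7.2040e-06 kg, A = 7.2 cm^2 = 7.2000e-04 m^2, rho = 13.9 g/cm^3 = 13900 kg/m^3
t = m / (A * rho)
t = 7.2040e-06 / (7.2000e-04 * 13900)
t = 7.1982e-07 m = 719.8 nm

719.8


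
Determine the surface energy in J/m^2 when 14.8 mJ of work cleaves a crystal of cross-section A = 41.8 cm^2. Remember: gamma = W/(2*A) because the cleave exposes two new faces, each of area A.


Convert: A = 41.8 cm^2 = 0.00418 m^2, W = 14.8 mJ = 0.0148 J
Cleaving exposes two faces of area A, so total new surface = 2*A and gamma = W / (2*A)
gamma = 0.0148 / (2 * 0.00418)
gamma = 1.77 J/m^2

1.77


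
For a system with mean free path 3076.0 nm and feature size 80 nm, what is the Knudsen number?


Knudsen number Kn = lambda / L
Kn = 3076.0 / 80
Kn = 38.45

38.45


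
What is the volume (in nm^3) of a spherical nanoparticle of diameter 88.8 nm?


Radius r = 88.8/2 = 44.4 nm
Volume V = (4/3) * pi * r^3
V = (4/3) * pi * (44.4)^3
V = 366638.04 nm^3

366638.04


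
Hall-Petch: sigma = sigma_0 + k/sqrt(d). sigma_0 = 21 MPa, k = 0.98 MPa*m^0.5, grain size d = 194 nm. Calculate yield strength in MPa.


d = 194 nm = 1.94e-07 m
sqrt(d) = 0.0004404543
Hall-Petch contribution = k / sqrt(d) = 0.98 / 0.0004404543 = 2225.0 MPa
sigma = sigma_0 + k/sqrt(d) = 21 + 2225.0 = 2246.0 MPa

2246.0


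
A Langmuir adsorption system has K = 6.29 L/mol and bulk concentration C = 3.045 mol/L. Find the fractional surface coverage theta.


Langmuir isotherm: theta = K*C / (1 + K*C)
K*C = 6.29 * 3.045 = 19.15305
theta = 19.15305 / (1 + 19.15305) = 19.15305 / 20.15305
theta = 0.9504

0.9504


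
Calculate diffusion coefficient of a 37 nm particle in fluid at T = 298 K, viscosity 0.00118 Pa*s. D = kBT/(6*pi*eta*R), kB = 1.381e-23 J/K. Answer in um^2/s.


Radius R = 37/2 = 18.5 nm = 1.85e-08 m
D = kB*T / (6*pi*eta*R)
D = 1.381e-23 * 298 / (6 * pi * 0.00118 * 1.85e-08)
D = 1.00013e-11 m^2/s = 10.001 um^2/s

10.001


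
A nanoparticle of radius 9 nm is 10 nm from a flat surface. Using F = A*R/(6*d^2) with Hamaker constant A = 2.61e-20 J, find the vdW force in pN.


Convert to SI: R = 9 nm = 9e-09 m, d = 10 nm = 1e-08 m
F = A * R / (6 * d^2)
F = 2.61e-20 * 9e-09 / (6 * (1e-08)^2)
F = 3.915e-13 N = 0.392 pN

0.392


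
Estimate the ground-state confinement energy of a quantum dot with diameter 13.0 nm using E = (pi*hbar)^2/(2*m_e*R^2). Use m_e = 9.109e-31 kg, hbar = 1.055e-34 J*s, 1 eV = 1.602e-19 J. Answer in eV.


Radius R = 13.0/2 = 6.5 nm = 6.5e-09 m
E = (pi * 1.055e-34)^2 / (2 * 9.109e-31 * (6.5e-09)^2)
E(J) = 1.42718e-21
E = E(J) / 1.602e-19 = 0.0089 eV

0.0089


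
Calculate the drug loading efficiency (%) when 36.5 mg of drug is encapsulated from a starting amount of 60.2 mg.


Drug loading efficiency = (drug loaded / drug initial) * 100
DLE = 36.5 / 60.2 * 100
DLE = 0.6063 * 100
DLE = 60.63%

60.63


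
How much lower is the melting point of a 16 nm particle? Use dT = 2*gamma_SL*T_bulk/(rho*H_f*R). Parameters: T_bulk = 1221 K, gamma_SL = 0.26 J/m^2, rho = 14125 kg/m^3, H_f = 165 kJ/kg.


Radius R = 16/2 = 8 nm = 8e-09 m
Convert H_f = 165 kJ/kg = 165000 J/kg
dT = 2 * gamma_SL * T_bulk / (rho * H_f * R)
dT = 2 * 0.26 * 1221 / (14125 * 165000 * 8e-09)
dT = 34.1 K

34.1


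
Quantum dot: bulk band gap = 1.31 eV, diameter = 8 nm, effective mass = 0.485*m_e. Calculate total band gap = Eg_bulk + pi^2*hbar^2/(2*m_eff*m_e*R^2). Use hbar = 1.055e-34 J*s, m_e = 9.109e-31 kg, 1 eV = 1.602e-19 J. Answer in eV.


Radius R = 8/2 nm = 4e-09 m
Confinement energy dE = pi^2 * hbar^2 / (2 * m_eff * m_e * R^2)
dE = pi^2 * (1.055e-34)^2 / (2 * 0.485 * 9.109e-31 * (4e-09)^2) J, divided by 1.602e-19 J/eV
dE = 0.0485 eV
Total band gap = E_g(bulk) + dE = 1.31 + 0.0485 = 1.3585 eV

1.3585


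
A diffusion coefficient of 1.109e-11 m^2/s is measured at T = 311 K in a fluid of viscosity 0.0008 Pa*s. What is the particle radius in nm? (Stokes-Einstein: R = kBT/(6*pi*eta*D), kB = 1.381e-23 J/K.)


Stokes-Einstein: R = kB*T / (6*pi*eta*D)
R = 1.381e-23 * 311 / (6 * pi * 0.0008 * 1.109e-11)
R = 2.56822e-08 m = 25.68 nm

25.68


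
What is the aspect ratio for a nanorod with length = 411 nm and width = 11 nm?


Aspect ratio AR = length / diameter
AR = 411 / 11
AR = 37.36

37.36


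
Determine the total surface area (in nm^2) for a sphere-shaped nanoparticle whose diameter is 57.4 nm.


Radius r = 57.4/2 = 28.7 nm
Surface area SA = 4 * pi * r^2
SA = 4 * pi * (28.7)^2
SA = 10350.79 nm^2

10350.79


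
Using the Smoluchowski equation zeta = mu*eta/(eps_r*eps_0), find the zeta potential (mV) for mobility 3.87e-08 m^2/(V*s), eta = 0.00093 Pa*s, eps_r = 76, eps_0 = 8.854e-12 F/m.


Smoluchowski equation: zeta = mu * eta / (eps_r * eps_0)
zeta = 3.87e-08 * 0.00093 / (76 * 8.854e-12)
zeta = 0.053486 V = 53.49 mV

53.49


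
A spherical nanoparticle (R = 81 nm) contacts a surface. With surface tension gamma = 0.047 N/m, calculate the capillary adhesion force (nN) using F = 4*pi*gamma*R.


Convert radius: R = 81 nm = 8.1e-08 m
F = 4 * pi * gamma * R
F = 4 * pi * 0.047 * 8.1e-08
F = 4.78402e-08 N = 47.8402 nN

47.8402


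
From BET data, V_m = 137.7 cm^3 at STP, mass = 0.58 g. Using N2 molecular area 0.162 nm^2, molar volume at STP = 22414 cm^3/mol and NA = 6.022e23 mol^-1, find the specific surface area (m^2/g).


Number of moles in monolayer = V_m / 22414 = 137.7 / 22414 = 0.00614348
Number of molecules = moles * NA = 0.00614348 * 6.022e23
SA = molecules * sigma / mass
SA = (137.7 / 22414) * 6.022e23 * 0.162e-18 / 0.58
SA = 1033.3 m^2/g

1033.3


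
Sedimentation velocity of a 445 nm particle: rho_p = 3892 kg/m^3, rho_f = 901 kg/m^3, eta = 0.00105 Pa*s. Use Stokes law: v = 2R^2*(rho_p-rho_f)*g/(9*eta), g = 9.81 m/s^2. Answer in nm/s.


Radius R = 445/2 nm = 2.225e-07 m
Density difference = 3892 - 901 = 2991 kg/m^3
v = 2 * R^2 * (rho_p - rho_f) * g / (9 * eta)
v = 2 * (2.225e-07)^2 * 2991 * 9.81 / (9 * 0.00105)
v = 3.07428e-07 m/s = 307.4282 nm/s

307.4282


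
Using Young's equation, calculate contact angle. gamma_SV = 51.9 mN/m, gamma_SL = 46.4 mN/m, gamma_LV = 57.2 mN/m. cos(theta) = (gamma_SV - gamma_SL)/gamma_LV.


cos(theta) = (gamma_SV - gamma_SL) / gamma_LV
cos(theta) = (51.9 - 46.4) / 57.2
cos(theta) = 0.096154
theta = arccos(0.096154) = 84.48 degrees

84.48


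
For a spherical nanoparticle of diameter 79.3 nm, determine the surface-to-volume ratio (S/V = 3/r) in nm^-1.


Radius r = 79.3/2 = 39.65 nm
S/V = 3 / r = 3 / 39.65
S/V = 0.0757 nm^-1

0.0757


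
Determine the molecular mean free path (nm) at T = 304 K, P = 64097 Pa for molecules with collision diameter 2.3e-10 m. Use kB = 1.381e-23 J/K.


Mean free path: lambda = kB*T / (sqrt(2) * pi * d^2 * P)
lambda = 1.381e-23 * 304 / (sqrt(2) * pi * (2.3e-10)^2 * 64097)
lambda = 2.78682e-07 m
lambda = 278.68 nm

278.68


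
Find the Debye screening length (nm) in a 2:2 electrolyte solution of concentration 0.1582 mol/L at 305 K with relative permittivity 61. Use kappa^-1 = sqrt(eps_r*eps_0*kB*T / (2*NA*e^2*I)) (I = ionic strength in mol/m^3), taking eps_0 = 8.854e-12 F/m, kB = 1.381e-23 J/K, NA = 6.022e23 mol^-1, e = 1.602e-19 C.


Ionic strength I = 0.1582 * 2^2 * 1000 = 632.8 mol/m^3
kappa^-1 = sqrt(61 * 8.854e-12 * 1.381e-23 * 305 / (2 * 6.022e23 * (1.602e-19)^2 * 632.8))
kappa^-1 = 0.341 nm

0.341


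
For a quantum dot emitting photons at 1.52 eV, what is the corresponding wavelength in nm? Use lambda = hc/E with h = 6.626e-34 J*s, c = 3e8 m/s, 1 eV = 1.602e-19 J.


Convert energy: E = 1.52 eV = 1.52 * 1.602e-19 = 2.43504e-19 J
lambda = h*c / E = 6.626e-34 * 3e8 / 2.43504e-19
lambda = 8.16332e-07 m = 816.3 nm

816.3


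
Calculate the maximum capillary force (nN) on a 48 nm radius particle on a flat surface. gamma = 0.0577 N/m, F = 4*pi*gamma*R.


Convert radius: R = 48 nm = 4.8e-08 m
F = 4 * pi * gamma * R
F = 4 * pi * 0.0577 * 4.8e-08
F = 3.48038e-08 N = 34.8038 nN

34.8038


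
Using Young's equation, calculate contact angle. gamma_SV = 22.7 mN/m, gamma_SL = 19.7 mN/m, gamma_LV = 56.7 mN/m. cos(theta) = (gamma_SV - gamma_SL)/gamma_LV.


cos(theta) = (gamma_SV - gamma_SL) / gamma_LV
cos(theta) = (22.7 - 19.7) / 56.7
cos(theta) = 0.05291
theta = arccos(0.05291) = 86.97 degrees

86.97


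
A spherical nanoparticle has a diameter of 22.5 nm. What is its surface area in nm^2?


Radius r = 22.5/2 = 11.25 nm
Surface area SA = 4 * pi * r^2
SA = 4 * pi * (11.25)^2
SA = 1590.43 nm^2

1590.43


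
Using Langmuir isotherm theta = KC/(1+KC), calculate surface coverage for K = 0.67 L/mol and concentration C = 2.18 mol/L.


Langmuir isotherm: theta = K*C / (1 + K*C)
K*C = 0.67 * 2.18 = 1.4606
theta = 1.4606 / (1 + 1.4606) = 1.4606 / 2.4606
theta = 0.5936

0.5936


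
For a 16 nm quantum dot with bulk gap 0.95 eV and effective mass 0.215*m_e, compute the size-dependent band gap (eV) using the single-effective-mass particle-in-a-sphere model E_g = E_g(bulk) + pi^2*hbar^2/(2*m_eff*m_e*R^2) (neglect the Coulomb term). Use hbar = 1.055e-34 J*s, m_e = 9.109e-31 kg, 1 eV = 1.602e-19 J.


Radius R = 16/2 nm = 8e-09 m
Confinement energy dE = pi^2 * hbar^2 / (2 * m_eff * m_e * R^2)
dE = pi^2 * (1.055e-34)^2 / (2 * 0.215 * 9.109e-31 * (8e-09)^2) J, divided by 1.602e-19 J/eV
dE = 0.0274 eV
Total band gap = E_g(bulk) + dE = 0.95 + 0.0274 = 0.9774 eV

0.9774


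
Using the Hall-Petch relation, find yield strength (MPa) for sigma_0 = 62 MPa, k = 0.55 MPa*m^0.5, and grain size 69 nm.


d = 69 nm = 6.9e-08 m
sqrt(d) = 0.0002626785
Hall-Petch contribution = k / sqrt(d) = 0.55 / 0.0002626785 = 2093.8 MPa
sigma = sigma_0 + k/sqrt(d) = 62 + 2093.8 = 2155.8 MPa

2155.8
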